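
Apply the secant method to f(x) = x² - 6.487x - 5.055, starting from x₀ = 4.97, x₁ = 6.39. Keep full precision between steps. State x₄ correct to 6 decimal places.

7.188320

f(x_0) = -12.594490, f(x_1) = -5.674830
x_2 = 6.390000 - (-5.674830)·(6.390000 - 4.970000)/(-5.674830 - (-12.594490)) = 7.554545; f(x_2) = 3.009821
x_3 = 7.554545 - (3.009821)·(7.554545 - 6.390000)/(3.009821 - (-5.674830)) = 7.150951; f(x_3) = -0.307115
x_4 = 7.150951 - (-0.307115)·(7.150951 - 7.554545)/(-0.307115 - (3.009821)) = 7.188320; f(x_4) = -0.013685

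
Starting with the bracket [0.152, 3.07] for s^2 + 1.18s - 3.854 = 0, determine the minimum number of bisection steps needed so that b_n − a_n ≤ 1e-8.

29

Initial width b − a = 3.07 − 0.152 = 2.918000.
After n steps the width is (b−a)/2^n; need (b−a)/2^n ≤ 1e-8.
So n ≥ log₂(2.918000/1e-8) = log₂(291800000.0000) ≈ 28.1204.
Hence n = 29.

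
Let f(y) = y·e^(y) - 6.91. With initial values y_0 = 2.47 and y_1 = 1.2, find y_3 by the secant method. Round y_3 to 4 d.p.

f(y_0) = 22.291444, f(y_1) = -2.925860
y_2 = 1.200000 - (-2.925860)·(1.200000 - 2.470000)/(-2.925860 - (22.291444)) = 1.347353; f(y_2) = -1.726426
y_3 = 1.347353 - (-1.726426)·(1.347353 - 1.200000)/(-1.726426 - (-2.925860)) = 1.559448; f(y_3) = 0.507038

1.5594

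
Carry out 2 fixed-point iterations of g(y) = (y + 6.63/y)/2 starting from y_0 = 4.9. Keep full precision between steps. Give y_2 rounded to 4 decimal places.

2.6235

y_1 = g(4.900000) = 3.126531
y_2 = g(3.126531) = 2.623546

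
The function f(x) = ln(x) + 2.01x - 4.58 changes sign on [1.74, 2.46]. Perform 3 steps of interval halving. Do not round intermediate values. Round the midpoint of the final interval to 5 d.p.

1.96500

f(1.740000) = -0.528715, f(2.460000) = 1.264761 (opposite signs)
step 1: m = 2.100000, f(m) = 0.382937 > 0 → root in [1.740000, 2.100000]
step 2: m = 1.920000, f(m) = -0.068475 < 0 → root in [1.920000, 2.100000]
step 3: m = 2.010000, f(m) = 0.158235 > 0 → root in [1.920000, 2.010000]
Midpoint of [1.920000, 2.010000] = 1.965000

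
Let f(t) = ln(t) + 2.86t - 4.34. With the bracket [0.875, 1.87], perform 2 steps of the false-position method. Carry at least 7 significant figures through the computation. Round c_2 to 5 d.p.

1.40078

False-position update: c = (a·f(b) − b·f(a))/(f(b) − f(a)); replace the endpoint whose sign matches f(c).
f(0.875000) = -1.971031, f(1.870000) = 1.634138
step 1: c = 1.418990, f(c) = 0.068257 > 0 → new bracket [0.875000, 1.418990]
step 2: c = 1.400782, f(c) = 0.003268 > 0 → new bracket [0.875000, 1.400782]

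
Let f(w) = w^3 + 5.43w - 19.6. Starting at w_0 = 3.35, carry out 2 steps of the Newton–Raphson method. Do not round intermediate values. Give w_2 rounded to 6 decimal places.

2.085588

f'(w) = 3w^2 + 5.43
w_0 = 3.350000: f = 36.185875, f' = 39.097500 → w_1 = 3.350000 - (36.185875)/(39.097500) = 2.424471
w_1 = 2.424471: f = 7.816060, f' = 23.064177 → w_2 = 2.424471 - (7.816060)/(23.064177) = 2.085588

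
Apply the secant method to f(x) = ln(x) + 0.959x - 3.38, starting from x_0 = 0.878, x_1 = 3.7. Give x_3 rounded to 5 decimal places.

2.54129

Secant update: x_(k+1) = x_k − f(x_k)·(x_k − x_(k-1))/(f(x_k) − f(x_(k-1))).
f(x_0) = -2.668107, f(x_1) = 1.476633
x_2 = 3.700000 - (1.476633)·(3.700000 - 0.878000)/(1.476633 - (-2.668107)) = 2.694615; f(x_2) = 0.195391
x_3 = 2.694615 - (0.195391)·(2.694615 - 3.700000)/(0.195391 - (1.476633)) = 2.541292; f(x_3) = -0.010228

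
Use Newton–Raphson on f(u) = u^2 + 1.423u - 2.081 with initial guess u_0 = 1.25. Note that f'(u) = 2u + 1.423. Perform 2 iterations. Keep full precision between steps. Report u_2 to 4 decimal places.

u_0 = 1.250000: f = 1.260250, f' = 3.923000 → u_1 = 1.250000 - (1.260250)/(3.923000) = 0.928754
u_1 = 0.928754: f = 0.103199, f' = 3.280507 → u_2 = 0.928754 - (0.103199)/(3.280507) = 0.897295

0.8973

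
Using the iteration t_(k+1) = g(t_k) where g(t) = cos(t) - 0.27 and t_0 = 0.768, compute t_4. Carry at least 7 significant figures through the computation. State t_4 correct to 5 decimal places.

t_1 = g(0.768000) = 0.449302
t_2 = g(0.449302) = 0.630751
t_3 = g(0.630751) = 0.537585
t_4 = g(0.537585) = 0.588948

0.58895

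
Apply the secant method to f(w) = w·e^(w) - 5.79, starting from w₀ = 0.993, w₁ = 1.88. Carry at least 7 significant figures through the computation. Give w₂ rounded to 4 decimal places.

1.2791

Secant update: w_(k+1) = w_k − f(w_k)·(w_k − w_(k-1))/(f(w_k) − f(w_(k-1))).
f(w_0) = -3.109575, f(w_1) = 6.530589
w_2 = 1.880000 - (6.530589)·(1.880000 - 0.993000)/(6.530589 - (-3.109575)) = 1.279115; f(w_2) = -1.193556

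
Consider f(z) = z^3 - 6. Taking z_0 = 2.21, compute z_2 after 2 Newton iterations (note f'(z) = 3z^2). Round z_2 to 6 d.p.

Newton update: z ← z − f(z)/f'(z).
z_0 = 2.210000: f = 4.793861, f' = 14.652300 → z_1 = 2.210000 - (4.793861)/(14.652300) = 1.882825
z_1 = 1.882825: f = 0.674675, f' = 10.635094 → z_2 = 1.882825 - (0.674675)/(10.635094) = 1.819387

1.819387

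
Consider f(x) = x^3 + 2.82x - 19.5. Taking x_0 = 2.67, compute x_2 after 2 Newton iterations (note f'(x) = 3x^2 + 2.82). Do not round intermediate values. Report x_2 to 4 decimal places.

2.3450

x_0 = 2.670000: f = 7.063563, f' = 24.206700 → x_1 = 2.670000 - (7.063563)/(24.206700) = 2.378198
x_1 = 2.378198: f = 0.657192, f' = 19.787477 → x_2 = 2.378198 - (0.657192)/(19.787477) = 2.344985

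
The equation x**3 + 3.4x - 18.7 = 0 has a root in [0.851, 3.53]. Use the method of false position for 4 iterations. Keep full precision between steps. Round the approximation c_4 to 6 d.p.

2.198677

f(0.851000) = -15.190305, f(3.530000) = 37.288977
step 1: c = 1.626446, f(c) = -8.867608 < 0 → new bracket [1.626446, 3.530000]
step 2: c = 1.992157, f(c) = -4.020419 < 0 → new bracket [1.992157, 3.530000]
step 3: c = 2.141827, f(c) = -1.592329 < 0 → new bracket [2.141827, 3.530000]
step 4: c = 2.198677, f(c) = -0.595692 < 0 → new bracket [2.198677, 3.530000]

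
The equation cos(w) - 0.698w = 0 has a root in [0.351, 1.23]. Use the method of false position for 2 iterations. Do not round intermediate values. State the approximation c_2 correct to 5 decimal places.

0.89298

f(0.351000) = 0.694031, f(1.230000) = -0.524302
step 1: c = 0.851728, f(c) = 0.064178 > 0 → new bracket [0.851728, 1.230000]
step 2: c = 0.892981, f(c) = 0.003792 > 0 → new bracket [0.892981, 1.230000]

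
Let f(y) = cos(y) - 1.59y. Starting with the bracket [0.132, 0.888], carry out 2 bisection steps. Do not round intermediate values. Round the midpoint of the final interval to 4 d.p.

0.6045

f(0.132000) = 0.781421, f(0.888000) = -0.780955 (opposite signs)
step 1: m = 0.510000, f(m) = 0.061845 > 0 → root in [0.510000, 0.888000]
step 2: m = 0.699000, f(m) = -0.345924 < 0 → root in [0.510000, 0.699000]
Midpoint of [0.510000, 0.699000] = 0.604500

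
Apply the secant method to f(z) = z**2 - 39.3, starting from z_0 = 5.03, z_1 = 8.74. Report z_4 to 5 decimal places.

6.26964

Secant update: z_(k+1) = z_k − f(z_k)·(z_k − z_(k-1))/(f(z_k) − f(z_(k-1))).
f(z_0) = -13.999100, f(z_1) = 37.087600
z_2 = 8.740000 - (37.087600)·(8.740000 - 5.030000)/(37.087600 - (-13.999100)) = 6.046638; f(z_2) = -2.738174
z_3 = 6.046638 - (-2.738174)·(6.046638 - 8.740000)/(-2.738174 - (37.087600)) = 6.231817; f(z_3) = -0.464463
z_4 = 6.231817 - (-0.464463)·(6.231817 - 6.046638)/(-0.464463 - (-2.738174)) = 6.269644; f(z_4) = 0.008436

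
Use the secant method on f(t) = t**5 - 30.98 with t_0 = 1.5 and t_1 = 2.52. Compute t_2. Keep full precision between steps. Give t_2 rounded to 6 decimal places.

1.753680

f(t_0) = -23.386250, f(t_1) = 70.645502
t_2 = 2.520000 - (70.645502)·(2.520000 - 1.500000)/(70.645502 - (-23.386250)) = 1.753680; f(t_2) = -14.393615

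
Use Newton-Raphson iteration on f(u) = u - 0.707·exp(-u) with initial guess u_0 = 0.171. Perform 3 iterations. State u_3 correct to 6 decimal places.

Newton update: u ← u − f(u)/f'(u).
f'(u) = 1 + 0.707·exp(-u)
u_0 = 0.171000: f = -0.424875, f' = 1.595875 → u_1 = 0.171000 - (-0.424875)/(1.595875) = 0.437233
u_1 = 0.437233: f = -0.019362, f' = 1.456595 → u_2 = 0.437233 - (-0.019362)/(1.456595) = 0.450526
u_2 = 0.450526: f = -0.000040, f' = 1.450566 → u_3 = 0.450526 - (-0.000040)/(1.450566) = 0.450554

0.450554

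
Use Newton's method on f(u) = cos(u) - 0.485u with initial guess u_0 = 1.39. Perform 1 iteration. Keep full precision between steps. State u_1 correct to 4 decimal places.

1.0534

Newton update: u ← u − f(u)/f'(u).
f'(u) = -sin(u) - 0.485
u_0 = 1.390000: f = -0.494337, f' = -1.468701 → u_1 = 1.390000 - (-0.494337)/(-1.468701) = 1.053419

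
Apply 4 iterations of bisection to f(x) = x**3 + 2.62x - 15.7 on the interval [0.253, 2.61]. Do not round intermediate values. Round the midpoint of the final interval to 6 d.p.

2.094406

f(0.253000) = -15.020946, f(2.610000) = 8.917781 (opposite signs)
step 1: m = 1.431500, f(m) = -9.016051 < 0 → root in [1.431500, 2.610000]
step 2: m = 2.020750, f(m) = -2.154043 < 0 → root in [2.020750, 2.610000]
step 3: m = 2.315375, f(m) = 2.778918 > 0 → root in [2.020750, 2.315375]
step 4: m = 2.168063, f(m) = 0.171291 > 0 → root in [2.020750, 2.168063]
Midpoint of [2.020750, 2.168063] = 2.094406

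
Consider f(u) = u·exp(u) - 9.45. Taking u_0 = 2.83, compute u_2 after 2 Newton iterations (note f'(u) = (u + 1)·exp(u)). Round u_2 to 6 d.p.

Newton update: u ← u − f(u)/f'(u).
u_0 = 2.830000: f = 38.505654, f' = 64.901115 → u_1 = 2.830000 - (38.505654)/(64.901115) = 2.236703
u_1 = 2.236703: f = 11.490928, f' = 30.303338 → u_2 = 2.236703 - (11.490928)/(30.303338) = 1.857506

1.857506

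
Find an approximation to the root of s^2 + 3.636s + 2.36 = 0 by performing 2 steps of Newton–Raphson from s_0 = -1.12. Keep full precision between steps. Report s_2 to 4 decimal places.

f'(s) = 2s + 3.636
s_0 = -1.120000: f = -0.457920, f' = 1.396000 → s_1 = -1.120000 - (-0.457920)/(1.396000) = -0.791977
s_1 = -0.791977: f = 0.107599, f' = 2.052046 → s_2 = -0.791977 - (0.107599)/(2.052046) = -0.844412

-0.8444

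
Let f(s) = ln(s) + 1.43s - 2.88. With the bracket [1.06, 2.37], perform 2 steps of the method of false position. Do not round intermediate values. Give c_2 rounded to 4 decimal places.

f(1.060000) = -1.305931, f(2.370000) = 1.371990
step 1: c = 1.698842, f(c) = 0.079292 > 0 → new bracket [1.060000, 1.698842]
step 2: c = 1.662274, f(c) = 0.005239 > 0 → new bracket [1.060000, 1.662274]

1.6623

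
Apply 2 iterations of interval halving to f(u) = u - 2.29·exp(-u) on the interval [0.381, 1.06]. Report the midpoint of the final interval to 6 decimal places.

0.975125

f(0.381000) = -1.183477, f(1.060000) = 0.266616 (opposite signs)
step 1: m = 0.720500, f(m) = -0.393605 < 0 → root in [0.720500, 1.060000]
step 2: m = 0.890250, f(m) = -0.049917 < 0 → root in [0.890250, 1.060000]
Midpoint of [0.890250, 1.060000] = 0.975125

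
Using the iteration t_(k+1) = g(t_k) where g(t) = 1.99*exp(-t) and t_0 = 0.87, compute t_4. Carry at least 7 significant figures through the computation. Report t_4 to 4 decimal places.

t_1 = g(0.870000) = 0.833714
t_2 = g(0.833714) = 0.864522
t_3 = g(0.864522) = 0.838294
t_4 = g(0.838294) = 0.860571

0.8606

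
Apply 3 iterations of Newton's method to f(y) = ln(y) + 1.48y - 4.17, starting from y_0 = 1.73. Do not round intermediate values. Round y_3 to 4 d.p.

Newton update: y ← y − f(y)/f'(y).
f'(y) = 1/y + 1.48
y_0 = 1.730000: f = -1.061479, f' = 2.058035 → y_1 = 1.730000 - (-1.061479)/(2.058035) = 2.245773
y_1 = 2.245773: f = -0.037206, f' = 1.925281 → y_2 = 2.245773 - (-0.037206)/(1.925281) = 2.265098
y_2 = 2.265098: f = -0.000037, f' = 1.921482 → y_3 = 2.265098 - (-0.000037)/(1.921482) = 2.265117

2.2651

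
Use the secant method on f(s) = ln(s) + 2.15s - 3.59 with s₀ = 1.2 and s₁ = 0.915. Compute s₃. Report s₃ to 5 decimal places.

Secant update: s_(k+1) = s_k − f(s_k)·(s_k − s_(k-1))/(f(s_k) − f(s_(k-1))).
f(s_0) = -0.827678, f(s_1) = -1.711581
s_2 = 0.915000 - (-1.711581)·(0.915000 - 1.200000)/(-1.711581 - (-0.827678)) = 1.466871; f(s_2) = -0.053095
s_3 = 1.466871 - (-0.053095)·(1.466871 - 0.915000)/(-0.053095 - (-1.711581)) = 1.484539; f(s_3) = -0.003137

1.48454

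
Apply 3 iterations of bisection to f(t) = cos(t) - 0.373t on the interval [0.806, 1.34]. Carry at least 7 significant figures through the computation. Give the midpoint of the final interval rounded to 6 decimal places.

1.106375

f(0.806000) = 0.391752, f(1.340000) = -0.271067 (opposite signs)
step 1: m = 1.073000, f(m) = 0.077261 > 0 → root in [1.073000, 1.340000]
step 2: m = 1.206500, f(m) = -0.093733 < 0 → root in [1.073000, 1.206500]
step 3: m = 1.139750, f(m) = -0.007305 < 0 → root in [1.073000, 1.139750]
Midpoint of [1.073000, 1.139750] = 1.106375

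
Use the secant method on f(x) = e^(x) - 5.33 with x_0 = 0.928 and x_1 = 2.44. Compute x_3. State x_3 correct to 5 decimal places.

1.57925

f(x_0) = -2.800555, f(x_1) = 6.143041
x_2 = 2.440000 - (6.143041)·(2.440000 - 0.928000)/(6.143041 - (-2.800555)) = 1.401460; f(x_2) = -1.268873
x_3 = 1.401460 - (-1.268873)·(1.401460 - 2.440000)/(-1.268873 - (6.143041)) = 1.579252; f(x_3) = -0.478675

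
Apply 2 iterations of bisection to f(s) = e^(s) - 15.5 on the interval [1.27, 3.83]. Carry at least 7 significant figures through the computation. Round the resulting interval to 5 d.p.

[2.55000, 3.19000]

f(1.270000) = -11.939147, f(3.830000) = 30.562538 (opposite signs)
step 1: m = 2.550000, f(m) = -2.692896 < 0 → root in [2.550000, 3.830000]
step 2: m = 3.190000, f(m) = 8.788427 > 0 → root in [2.550000, 3.190000]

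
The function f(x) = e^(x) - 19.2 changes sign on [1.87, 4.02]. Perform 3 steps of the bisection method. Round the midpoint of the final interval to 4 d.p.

f(1.870000) = -12.711704, f(4.020000) = 36.501106 (opposite signs)
step 1: m = 2.945000, f(m) = -0.189338 < 0 → root in [2.945000, 4.020000]
step 2: m = 3.482500, f(m) = 13.340973 > 0 → root in [2.945000, 3.482500]
step 3: m = 3.213750, f(m) = 5.672182 > 0 → root in [2.945000, 3.213750]
Midpoint of [2.945000, 3.213750] = 3.079375

3.0794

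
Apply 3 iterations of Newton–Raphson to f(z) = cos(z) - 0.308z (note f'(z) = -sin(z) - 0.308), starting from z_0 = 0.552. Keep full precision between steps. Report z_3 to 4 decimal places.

1.1942

Newton update: z ← z − f(z)/f'(z).
z_0 = 0.552000: f = 0.681461, f' = -0.832391 → z_1 = 0.552000 - (0.681461)/(-0.832391) = 1.370679
z_1 = 1.370679: f = -0.223385, f' = -1.288043 → z_2 = 1.370679 - (-0.223385)/(-1.288043) = 1.197249
z_2 = 1.197249: f = -0.003833, f' = -1.239039 → z_3 = 1.197249 - (-0.003833)/(-1.239039) = 1.194156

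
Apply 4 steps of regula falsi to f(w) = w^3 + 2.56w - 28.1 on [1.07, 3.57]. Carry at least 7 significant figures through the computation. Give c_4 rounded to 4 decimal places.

2.7541

f(1.070000) = -24.135757, f(3.570000) = 26.538493
step 1: c = 2.260731, f(c) = -10.758151 < 0 → new bracket [2.260731, 3.570000]
step 2: c = 2.638387, f(c) = -2.979686 < 0 → new bracket [2.638387, 3.570000]
step 3: c = 2.732428, f(c) = -0.704232 < 0 → new bracket [2.732428, 3.570000]
step 4: c = 2.754079, f(c) = -0.159991 < 0 → new bracket [2.754079, 3.570000]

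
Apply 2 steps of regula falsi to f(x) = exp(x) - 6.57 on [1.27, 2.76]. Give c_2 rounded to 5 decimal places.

f(1.270000) = -3.009147, f(2.760000) = 9.229843
step 1: c = 1.636340, f(c) = -1.433665 < 0 → new bracket [1.636340, 2.760000]
step 2: c = 1.787411, f(c) = -0.596032 < 0 → new bracket [1.787411, 2.760000]

1.78741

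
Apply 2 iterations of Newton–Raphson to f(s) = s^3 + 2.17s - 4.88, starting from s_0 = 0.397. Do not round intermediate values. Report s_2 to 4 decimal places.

f'(s) = 3s^2 + 2.17
s_0 = 0.397000: f = -3.955939, f' = 2.642827 → s_1 = 0.397000 - (-3.955939)/(2.642827) = 1.893859
s_1 = 1.893859: f = 6.022381, f' = 12.930105 → s_2 = 1.893859 - (6.022381)/(12.930105) = 1.428095

1.4281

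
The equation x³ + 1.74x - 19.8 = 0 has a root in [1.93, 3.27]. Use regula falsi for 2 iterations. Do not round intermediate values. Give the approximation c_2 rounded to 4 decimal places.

2.4545

f(1.930000) = -9.252743, f(3.270000) = 20.855583
step 1: c = 2.341802, f(c) = -2.882733 < 0 → new bracket [2.341802, 3.270000]
step 2: c = 2.454521, f(c) = -0.741453 < 0 → new bracket [2.454521, 3.270000]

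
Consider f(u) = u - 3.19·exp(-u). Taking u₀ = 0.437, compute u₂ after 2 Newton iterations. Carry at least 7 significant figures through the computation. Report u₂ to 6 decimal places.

1.078154

f'(u) = 1 + 3.19·exp(-u)
u_0 = 0.437000: f = -1.623649, f' = 3.060649 → u_1 = 0.437000 - (-1.623649)/(3.060649) = 0.967492
u_1 = 0.967492: f = -0.244820, f' = 2.212312 → u_2 = 0.967492 - (-0.244820)/(2.212312) = 1.078154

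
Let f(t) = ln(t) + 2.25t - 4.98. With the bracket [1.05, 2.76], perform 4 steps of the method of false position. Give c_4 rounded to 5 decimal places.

1.92278

f(1.050000) = -2.568710, f(2.760000) = 2.245231
step 1: c = 1.962453, f(c) = 0.109714 > 0 → new bracket [1.050000, 1.962453]
step 2: c = 1.925077, f(c) = 0.006389 > 0 → new bracket [1.050000, 1.925077]
step 3: c = 1.922906, f(c) = 0.000375 > 0 → new bracket [1.050000, 1.922906]
step 4: c = 1.922778, f(c) = 0.000022 > 0 → new bracket [1.050000, 1.922778]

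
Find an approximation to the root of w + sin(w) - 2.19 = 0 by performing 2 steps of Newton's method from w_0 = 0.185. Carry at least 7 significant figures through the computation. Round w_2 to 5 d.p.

f'(w) = 1 + cos(w)
w_0 = 0.185000: f = -1.821053, f' = 1.982936 → w_1 = 0.185000 - (-1.821053)/(1.982936) = 1.103362
w_1 = 1.103362: f = -0.193911, f' = 1.450597 → w_2 = 1.103362 - (-0.193911)/(1.450597) = 1.237038

1.23704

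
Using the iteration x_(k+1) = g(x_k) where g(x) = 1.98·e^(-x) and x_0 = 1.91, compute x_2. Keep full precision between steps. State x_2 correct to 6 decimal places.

x_1 = g(1.910000) = 0.293199
x_2 = g(0.293199) = 1.476830

1.476830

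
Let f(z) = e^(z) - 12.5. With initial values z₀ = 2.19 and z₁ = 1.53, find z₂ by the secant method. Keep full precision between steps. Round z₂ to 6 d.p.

f(z_0) = -3.564787, f(z_1) = -7.881823
z_2 = 1.530000 - (-7.881823)·(1.530000 - 2.190000)/(-7.881823 - (-3.564787)) = 2.734994; f(z_2) = 2.909653

2.734994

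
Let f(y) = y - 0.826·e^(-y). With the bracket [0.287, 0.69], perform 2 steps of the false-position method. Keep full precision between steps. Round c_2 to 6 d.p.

False-position update: c = (a·f(b) − b·f(a))/(f(b) − f(a)); replace the endpoint whose sign matches f(c).
f(0.287000) = -0.332923, f(0.690000) = 0.275698
step 1: c = 0.507446, f(c) = 0.010168 > 0 → new bracket [0.287000, 0.507446]
step 2: c = 0.500913, f(c) = 0.000375 > 0 → new bracket [0.287000, 0.500913]

0.500913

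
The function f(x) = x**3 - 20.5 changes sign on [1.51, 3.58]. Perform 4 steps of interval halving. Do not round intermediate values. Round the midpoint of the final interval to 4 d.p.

2.7391

f(1.510000) = -17.057049, f(3.580000) = 25.382712 (opposite signs)
step 1: m = 2.545000, f(m) = -4.015971 < 0 → root in [2.545000, 3.580000]
step 2: m = 3.062500, f(m) = 8.222900 > 0 → root in [2.545000, 3.062500]
step 3: m = 2.803750, f(m) = 1.540318 > 0 → root in [2.545000, 2.803750]
step 4: m = 2.674375, f(m) = -1.372117 < 0 → root in [2.674375, 2.803750]
Midpoint of [2.674375, 2.803750] = 2.739063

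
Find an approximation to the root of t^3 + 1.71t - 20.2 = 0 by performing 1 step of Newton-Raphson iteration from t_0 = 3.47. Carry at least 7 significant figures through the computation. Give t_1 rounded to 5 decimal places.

2.74270

Newton update: t ← t − f(t)/f'(t).
f'(t) = 3t^2 + 1.71
t_0 = 3.470000: f = 27.515623, f' = 37.832700 → t_1 = 3.470000 - (27.515623)/(37.832700) = 2.742703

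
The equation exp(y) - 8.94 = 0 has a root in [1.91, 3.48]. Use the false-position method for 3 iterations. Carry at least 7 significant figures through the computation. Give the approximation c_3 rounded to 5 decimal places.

f(1.910000) = -2.186911, f(3.480000) = 23.519722
step 1: c = 2.043563, f(c) = -1.221942 < 0 → new bracket [2.043563, 3.480000]
step 2: c = 2.114506, f(c) = -0.654512 < 0 → new bracket [2.114506, 3.480000]
step 3: c = 2.151476, f(c) = -0.342461 < 0 → new bracket [2.151476, 3.480000]

2.15148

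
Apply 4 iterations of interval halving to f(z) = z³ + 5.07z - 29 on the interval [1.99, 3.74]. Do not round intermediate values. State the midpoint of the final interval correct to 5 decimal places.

f(1.990000) = -11.030101, f(3.740000) = 42.275424 (opposite signs)
step 1: m = 2.865000, f(m) = 9.042115 > 0 → root in [1.990000, 2.865000]
step 2: m = 2.427500, f(m) = -2.387909 < 0 → root in [2.427500, 2.865000]
step 3: m = 2.646250, f(m) = 2.947221 > 0 → root in [2.427500, 2.646250]
step 4: m = 2.536875, f(m) = 0.188611 > 0 → root in [2.427500, 2.536875]
Midpoint of [2.427500, 2.536875] = 2.482188

2.48219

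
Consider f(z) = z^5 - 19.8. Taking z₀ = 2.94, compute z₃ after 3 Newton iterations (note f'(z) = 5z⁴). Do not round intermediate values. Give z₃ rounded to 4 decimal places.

z_0 = 2.940000: f = 199.852754, f' = 373.559105 → z_1 = 2.940000 - (199.852754)/(373.559105) = 2.405004
z_1 = 2.405004: f = 60.659756, f' = 167.275744 → z_2 = 2.405004 - (60.659756)/(167.275744) = 2.042370
z_2 = 2.042370: f = 15.736323, f' = 86.997746 → z_3 = 2.042370 - (15.736323)/(86.997746) = 1.861488

1.8615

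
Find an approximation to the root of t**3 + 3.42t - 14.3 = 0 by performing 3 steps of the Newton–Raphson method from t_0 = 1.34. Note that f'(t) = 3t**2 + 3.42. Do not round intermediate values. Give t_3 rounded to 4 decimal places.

Newton update: t ← t − f(t)/f'(t).
t_0 = 1.340000: f = -7.311096, f' = 8.806800 → t_1 = 1.340000 - (-7.311096)/(8.806800) = 2.170165
t_1 = 2.170165: f = 3.342606, f' = 17.548847 → t_2 = 2.170165 - (3.342606)/(17.548847) = 1.979690
t_2 = 1.979690: f = 0.229293, f' = 15.177523 → t_3 = 1.979690 - (0.229293)/(15.177523) = 1.964583

1.9646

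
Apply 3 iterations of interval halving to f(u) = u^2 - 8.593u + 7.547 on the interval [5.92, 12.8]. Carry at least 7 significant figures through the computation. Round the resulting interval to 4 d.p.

[6.7800, 7.6400]

f(5.920000) = -8.277160, f(12.800000) = 61.396600 (opposite signs)
step 1: m = 9.360000, f(m) = 14.726120 > 0 → root in [5.920000, 9.360000]
step 2: m = 7.640000, f(m) = 0.266080 > 0 → root in [5.920000, 7.640000]
step 3: m = 6.780000, f(m) = -4.745140 < 0 → root in [6.780000, 7.640000]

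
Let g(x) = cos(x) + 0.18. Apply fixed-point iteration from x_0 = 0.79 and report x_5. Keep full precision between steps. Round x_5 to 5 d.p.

0.85670

x_1 = g(0.790000) = 0.883845
x_2 = g(0.883845) = 0.814183
x_3 = g(0.814183) = 0.866463
x_4 = g(0.866463) = 0.827526
x_5 = g(0.827526) = 0.856699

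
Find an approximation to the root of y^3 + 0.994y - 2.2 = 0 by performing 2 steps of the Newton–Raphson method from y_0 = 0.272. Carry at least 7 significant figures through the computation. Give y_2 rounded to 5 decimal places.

f'(y) = 3y^2 + 0.994
y_0 = 0.272000: f = -1.909508, f' = 1.215952 → y_1 = 0.272000 - (-1.909508)/(1.215952) = 1.842381
y_1 = 1.842381: f = 5.885049, f' = 11.177107 → y_2 = 1.842381 - (5.885049)/(11.177107) = 1.315854

1.31585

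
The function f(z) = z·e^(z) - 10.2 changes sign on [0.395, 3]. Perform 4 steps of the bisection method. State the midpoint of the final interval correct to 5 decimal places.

1.77891

f(0.395000) = -9.613668, f(3.000000) = 50.056611 (opposite signs)
step 1: m = 1.697500, f(m) = -0.931175 < 0 → root in [1.697500, 3.000000]
step 2: m = 2.348750, f(m) = 14.397216 > 0 → root in [1.697500, 2.348750]
step 3: m = 2.023125, f(m) = 5.098707 > 0 → root in [1.697500, 2.023125]
step 4: m = 1.860313, f(m) = 1.753893 > 0 → root in [1.697500, 1.860313]
Midpoint of [1.697500, 1.860313] = 1.778906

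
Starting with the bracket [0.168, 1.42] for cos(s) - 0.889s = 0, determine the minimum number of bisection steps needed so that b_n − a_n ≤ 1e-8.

Initial width b − a = 1.42 − 0.168 = 1.252000.
After n steps the width is (b−a)/2^n; need (b−a)/2^n ≤ 1e-8.
So n ≥ log₂(1.252000/1e-8) = log₂(125200000.0000) ≈ 26.8997.
Hence n = 27.

27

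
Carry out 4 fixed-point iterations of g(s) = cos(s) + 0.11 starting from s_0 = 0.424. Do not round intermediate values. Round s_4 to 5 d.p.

0.71839

s_1 = g(0.424000) = 1.021451
s_2 = g(1.021451) = 0.632129
s_3 = g(0.632129) = 0.916771
s_4 = g(0.916771) = 0.718386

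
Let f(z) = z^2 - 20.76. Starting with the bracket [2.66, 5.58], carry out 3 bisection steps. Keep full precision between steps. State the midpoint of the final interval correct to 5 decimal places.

4.66750

f(2.660000) = -13.684400, f(5.580000) = 10.376400 (opposite signs)
step 1: m = 4.120000, f(m) = -3.785600 < 0 → root in [4.120000, 5.580000]
step 2: m = 4.850000, f(m) = 2.762500 > 0 → root in [4.120000, 4.850000]
step 3: m = 4.485000, f(m) = -0.644775 < 0 → root in [4.485000, 4.850000]
Midpoint of [4.485000, 4.850000] = 4.667500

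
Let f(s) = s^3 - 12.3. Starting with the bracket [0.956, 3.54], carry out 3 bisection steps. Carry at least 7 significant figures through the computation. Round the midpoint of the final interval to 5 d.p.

f(0.956000) = -11.426277, f(3.540000) = 32.061864 (opposite signs)
step 1: m = 2.248000, f(m) = -0.939723 < 0 → root in [2.248000, 3.540000]
step 2: m = 2.894000, f(m) = 11.937933 > 0 → root in [2.248000, 2.894000]
step 3: m = 2.571000, f(m) = 4.694415 > 0 → root in [2.248000, 2.571000]
Midpoint of [2.248000, 2.571000] = 2.409500

2.40950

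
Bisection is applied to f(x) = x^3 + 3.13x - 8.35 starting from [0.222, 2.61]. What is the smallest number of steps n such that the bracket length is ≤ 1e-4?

15

Initial width b − a = 2.61 − 0.222 = 2.388000.
After n steps the width is (b−a)/2^n; need (b−a)/2^n ≤ 1e-4.
So n ≥ log₂(2.388000/1e-4) = log₂(23880.0000) ≈ 14.5435.
Hence n = 15.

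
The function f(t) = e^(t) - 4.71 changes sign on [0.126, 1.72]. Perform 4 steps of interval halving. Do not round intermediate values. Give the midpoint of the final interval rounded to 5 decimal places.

f(0.126000) = -3.575718, f(1.720000) = 0.874528 (opposite signs)
step 1: m = 0.923000, f(m) = -2.193170 < 0 → root in [0.923000, 1.720000]
step 2: m = 1.321500, f(m) = -0.960959 < 0 → root in [1.321500, 1.720000]
step 3: m = 1.520750, f(m) = -0.134344 < 0 → root in [1.520750, 1.720000]
step 4: m = 1.620375, f(m) = 0.344986 > 0 → root in [1.520750, 1.620375]
Midpoint of [1.520750, 1.620375] = 1.570563

1.57056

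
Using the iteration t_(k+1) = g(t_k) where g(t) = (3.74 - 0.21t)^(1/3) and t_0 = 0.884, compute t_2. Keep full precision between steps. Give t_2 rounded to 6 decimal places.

t_1 = g(0.884000) = 1.526115
t_2 = g(1.526115) = 1.506566

1.506566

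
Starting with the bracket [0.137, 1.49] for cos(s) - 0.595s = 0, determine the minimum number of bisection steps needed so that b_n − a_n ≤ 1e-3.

11

Initial width b − a = 1.49 − 0.137 = 1.353000.
After n steps the width is (b−a)/2^n; need (b−a)/2^n ≤ 1e-3.
So n ≥ log₂(1.353000/1e-3) = log₂(1353.0000) ≈ 10.4019.
Hence n = 11.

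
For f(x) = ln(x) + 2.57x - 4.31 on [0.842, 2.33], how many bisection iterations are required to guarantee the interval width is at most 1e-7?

Initial width b − a = 2.33 − 0.842 = 1.488000.
After n steps the width is (b−a)/2^n; need (b−a)/2^n ≤ 1e-7.
So n ≥ log₂(1.488000/1e-7) = log₂(14880000.0000) ≈ 23.8269.
Hence n = 24.

24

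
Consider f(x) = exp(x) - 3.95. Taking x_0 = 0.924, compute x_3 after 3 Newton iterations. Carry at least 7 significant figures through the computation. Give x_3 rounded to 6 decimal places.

1.373738

f'(x) = exp(x)
x_0 = 0.924000: f = -1.430652, f' = 2.519348 → x_1 = 0.924000 - (-1.430652)/(2.519348) = 1.491866
x_1 = 1.491866: f = 0.495384, f' = 4.445384 → x_2 = 1.491866 - (0.495384)/(4.445384) = 1.380428
x_2 = 1.380428: f = 0.026605, f' = 3.976605 → x_3 = 1.380428 - (0.026605)/(3.976605) = 1.373738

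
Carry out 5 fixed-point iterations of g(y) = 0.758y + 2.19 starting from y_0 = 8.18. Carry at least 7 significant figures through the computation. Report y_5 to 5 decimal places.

y_1 = g(8.180000) = 8.390440
y_2 = g(8.390440) = 8.549954
y_3 = g(8.549954) = 8.670865
y_4 = g(8.670865) = 8.762515
y_5 = g(8.762515) = 8.831987

8.83199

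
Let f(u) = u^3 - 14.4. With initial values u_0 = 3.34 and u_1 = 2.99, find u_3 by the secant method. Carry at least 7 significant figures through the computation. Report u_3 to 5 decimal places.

2.46104

f(u_0) = 22.859704, f(u_1) = 12.330899
u_2 = 2.990000 - (12.330899)·(2.990000 - 3.340000)/(12.330899 - (22.859704)) = 2.580095; f(u_2) = 2.775400
u_3 = 2.580095 - (2.775400)·(2.580095 - 2.990000)/(2.775400 - (12.330899)) = 2.461037; f(u_3) = 0.505775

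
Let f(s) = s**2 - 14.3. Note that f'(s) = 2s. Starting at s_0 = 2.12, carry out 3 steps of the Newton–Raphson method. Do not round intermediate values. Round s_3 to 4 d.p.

3.7818

s_0 = 2.120000: f = -9.805600, f' = 4.240000 → s_1 = 2.120000 - (-9.805600)/(4.240000) = 4.432642
s_1 = 4.432642: f = 5.348311, f' = 8.865283 → s_2 = 4.432642 - (5.348311)/(8.865283) = 3.829354
s_2 = 3.829354: f = 0.363955, f' = 7.658709 → s_3 = 3.829354 - (0.363955)/(7.658709) = 3.781833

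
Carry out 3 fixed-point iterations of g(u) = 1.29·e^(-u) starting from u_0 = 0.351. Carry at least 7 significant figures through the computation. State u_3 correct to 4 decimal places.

0.7668

u_1 = g(0.351000) = 0.908139
u_2 = g(0.908139) = 0.520223
u_3 = g(0.520223) = 0.766760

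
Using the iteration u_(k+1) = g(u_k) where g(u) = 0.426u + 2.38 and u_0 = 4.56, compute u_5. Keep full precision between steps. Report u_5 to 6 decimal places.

4.152145

u_1 = g(4.560000) = 4.322560
u_2 = g(4.322560) = 4.221411
u_3 = g(4.221411) = 4.178321
u_4 = g(4.178321) = 4.159965
u_5 = g(4.159965) = 4.152145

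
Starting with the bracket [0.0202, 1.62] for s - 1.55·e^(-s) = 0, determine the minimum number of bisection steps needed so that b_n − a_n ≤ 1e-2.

8

Initial width b − a = 1.62 − 0.0202 = 1.599800.
After n steps the width is (b−a)/2^n; need (b−a)/2^n ≤ 1e-2.
So n ≥ log₂(1.599800/1e-2) = log₂(159.9800) ≈ 7.3217.
Hence n = 8.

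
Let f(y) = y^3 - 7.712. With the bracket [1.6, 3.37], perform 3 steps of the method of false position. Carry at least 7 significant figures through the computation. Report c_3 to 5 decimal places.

f(1.600000) = -3.616000, f(3.370000) = 30.560753
step 1: c = 1.787271, f(c) = -2.002852 < 0 → new bracket [1.787271, 3.370000]
step 2: c = 1.884618, f(c) = -1.018240 < 0 → new bracket [1.884618, 3.370000]
step 3: c = 1.932513, f(c) = -0.494822 < 0 → new bracket [1.932513, 3.370000]

1.93251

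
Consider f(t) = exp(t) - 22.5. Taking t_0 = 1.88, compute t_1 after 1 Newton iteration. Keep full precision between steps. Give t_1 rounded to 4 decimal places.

f'(t) = exp(t)
t_0 = 1.880000: f = -15.946495, f' = 6.553505 → t_1 = 1.880000 - (-15.946495)/(6.553505) = 4.313277

4.3133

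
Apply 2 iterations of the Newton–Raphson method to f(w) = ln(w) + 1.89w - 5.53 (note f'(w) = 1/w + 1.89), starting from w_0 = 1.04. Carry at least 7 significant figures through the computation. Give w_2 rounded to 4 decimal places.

2.4503

Newton update: w ← w − f(w)/f'(w).
w_0 = 1.040000: f = -3.525179, f' = 2.851538 → w_1 = 1.040000 - (-3.525179)/(2.851538) = 2.276238
w_1 = 2.276238: f = -0.405387, f' = 2.329321 → w_2 = 2.276238 - (-0.405387)/(2.329321) = 2.450274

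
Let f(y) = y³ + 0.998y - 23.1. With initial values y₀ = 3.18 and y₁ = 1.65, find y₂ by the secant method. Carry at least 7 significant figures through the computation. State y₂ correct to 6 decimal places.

f(y_0) = 12.231072, f(y_1) = -16.961175
y_2 = 1.650000 - (-16.961175)·(1.650000 - 3.180000)/(-16.961175 - (12.231072)) = 2.538955; f(y_2) = -4.199274

2.538955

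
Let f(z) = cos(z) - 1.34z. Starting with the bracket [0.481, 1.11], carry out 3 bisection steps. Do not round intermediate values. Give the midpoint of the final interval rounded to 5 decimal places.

0.59894

f(0.481000) = 0.241993, f(1.110000) = -1.042738 (opposite signs)
step 1: m = 0.795500, f(m) = -0.366042 < 0 → root in [0.481000, 0.795500]
step 2: m = 0.638250, f(m) = -0.052115 < 0 → root in [0.481000, 0.638250]
step 3: m = 0.559625, f(m) = 0.097557 > 0 → root in [0.559625, 0.638250]
Midpoint of [0.559625, 0.638250] = 0.598938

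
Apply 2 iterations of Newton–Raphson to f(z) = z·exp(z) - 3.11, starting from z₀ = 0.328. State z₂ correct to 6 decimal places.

f'(z) = (z + 1)·exp(z)
z_0 = 0.328000: f = -2.654674, f' = 1.843515 → z_1 = 0.328000 - (-2.654674)/(1.843515) = 1.768007
z_1 = 1.768007: f = 7.249040, f' = 16.218203 → z_2 = 1.768007 - (7.249040)/(16.218203) = 1.321037

1.321037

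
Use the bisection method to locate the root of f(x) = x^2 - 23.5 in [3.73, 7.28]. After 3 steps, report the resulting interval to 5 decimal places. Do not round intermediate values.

f(3.730000) = -9.587100, f(7.280000) = 29.498400 (opposite signs)
step 1: m = 5.505000, f(m) = 6.805025 > 0 → root in [3.730000, 5.505000]
step 2: m = 4.617500, f(m) = -2.178694 < 0 → root in [4.617500, 5.505000]
step 3: m = 5.061250, f(m) = 2.116252 > 0 → root in [4.617500, 5.061250]

[4.61750, 5.06125]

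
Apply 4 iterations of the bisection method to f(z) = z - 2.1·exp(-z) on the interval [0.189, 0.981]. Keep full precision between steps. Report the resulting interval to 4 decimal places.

f(0.189000) = -1.549352, f(0.981000) = 0.193634 (opposite signs)
step 1: m = 0.585000, f(m) = -0.584922 < 0 → root in [0.585000, 0.981000]
step 2: m = 0.783000, f(m) = -0.176769 < 0 → root in [0.783000, 0.981000]
step 3: m = 0.882000, f(m) = 0.012696 > 0 → root in [0.783000, 0.882000]
step 4: m = 0.832500, f(m) = -0.080917 < 0 → root in [0.832500, 0.882000]

[0.8325, 0.8820]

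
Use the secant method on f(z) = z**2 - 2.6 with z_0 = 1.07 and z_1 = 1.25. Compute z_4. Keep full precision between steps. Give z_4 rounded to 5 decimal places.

f(z_0) = -1.455100, f(z_1) = -1.037500
z_2 = 1.250000 - (-1.037500)·(1.250000 - 1.070000)/(-1.037500 - (-1.455100)) = 1.697198; f(z_2) = 0.280482
z_3 = 1.697198 - (0.280482)·(1.697198 - 1.250000)/(0.280482 - (-1.037500)) = 1.602029; f(z_3) = -0.033502
z_4 = 1.602029 - (-0.033502)·(1.602029 - 1.697198)/(-0.033502 - (0.280482)) = 1.612184; f(z_4) = -0.000863

1.61218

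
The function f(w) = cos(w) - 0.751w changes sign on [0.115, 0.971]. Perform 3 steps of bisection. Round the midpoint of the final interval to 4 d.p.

0.9175

f(0.115000) = 0.907030, f(0.971000) = -0.164747 (opposite signs)
step 1: m = 0.543000, f(m) = 0.448369 > 0 → root in [0.543000, 0.971000]
step 2: m = 0.757000, f(m) = 0.158393 > 0 → root in [0.757000, 0.971000]
step 3: m = 0.864000, f(m) = 0.000537 > 0 → root in [0.864000, 0.971000]
Midpoint of [0.864000, 0.971000] = 0.917500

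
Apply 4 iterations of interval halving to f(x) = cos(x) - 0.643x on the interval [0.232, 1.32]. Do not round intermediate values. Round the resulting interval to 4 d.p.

f(0.232000) = 0.824032, f(1.320000) = -0.600585 (opposite signs)
step 1: m = 0.776000, f(m) = 0.214753 > 0 → root in [0.776000, 1.320000]
step 2: m = 1.048000, f(m) = -0.174559 < 0 → root in [0.776000, 1.048000]
step 3: m = 0.912000, f(m) = 0.025750 > 0 → root in [0.912000, 1.048000]
step 4: m = 0.980000, f(m) = -0.073117 < 0 → root in [0.912000, 0.980000]

[0.9120, 0.9800]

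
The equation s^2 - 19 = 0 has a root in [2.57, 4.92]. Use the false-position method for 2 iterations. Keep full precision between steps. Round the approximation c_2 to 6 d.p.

f(2.570000) = -12.395100, f(4.920000) = 5.206400
step 1: c = 4.224887, f(c) = -1.150334 < 0 → new bracket [4.224887, 4.920000]
step 2: c = 4.350676, f(c) = -0.071615 < 0 → new bracket [4.350676, 4.920000]

4.350676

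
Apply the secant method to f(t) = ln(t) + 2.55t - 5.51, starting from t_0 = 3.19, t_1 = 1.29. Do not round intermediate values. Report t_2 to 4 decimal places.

1.9395

Secant update: t_(k+1) = t_k − f(t_k)·(t_k − t_(k-1))/(f(t_k) − f(t_(k-1))).
f(t_0) = 3.784521, f(t_1) = -1.965858
t_2 = 1.290000 - (-1.965858)·(1.290000 - 3.190000)/(-1.965858 - (3.784521)) = 1.939545; f(t_2) = 0.098293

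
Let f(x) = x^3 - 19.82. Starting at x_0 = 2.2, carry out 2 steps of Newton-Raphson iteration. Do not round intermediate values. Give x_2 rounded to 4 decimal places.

f'(x) = 3x^2
x_0 = 2.200000: f = -9.172000, f' = 14.520000 → x_1 = 2.200000 - (-9.172000)/(14.520000) = 2.831680
x_1 = 2.831680: f = 2.885586, f' = 24.055242 → x_2 = 2.831680 - (2.885586)/(24.055242) = 2.711724

2.7117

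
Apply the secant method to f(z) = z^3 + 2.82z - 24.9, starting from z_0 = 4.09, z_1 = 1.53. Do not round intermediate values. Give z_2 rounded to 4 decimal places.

f(z_0) = 55.051729, f(z_1) = -17.003823
z_2 = 1.530000 - (-17.003823)·(1.530000 - 4.090000)/(-17.003823 - (55.051729)) = 2.134114; f(z_2) = -9.162095

2.1341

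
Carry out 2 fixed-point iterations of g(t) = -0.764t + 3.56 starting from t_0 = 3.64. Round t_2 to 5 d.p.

t_1 = g(3.640000) = 0.779040
t_2 = g(0.779040) = 2.964813

2.96481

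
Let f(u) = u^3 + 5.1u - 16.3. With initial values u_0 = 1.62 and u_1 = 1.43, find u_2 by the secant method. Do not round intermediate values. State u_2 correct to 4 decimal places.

f(u_0) = -3.786472, f(u_1) = -6.082793
u_2 = 1.430000 - (-6.082793)·(1.430000 - 1.620000)/(-6.082793 - (-3.786472)) = 1.933297; f(u_2) = 0.785772

1.9333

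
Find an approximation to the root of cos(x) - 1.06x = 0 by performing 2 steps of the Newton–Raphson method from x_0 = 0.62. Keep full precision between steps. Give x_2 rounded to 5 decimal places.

0.71336

f'(x) = -sin(x) - 1.06
x_0 = 0.620000: f = 0.156678, f' = -1.641035 → x_1 = 0.620000 - (0.156678)/(-1.641035) = 0.715475
x_1 = 0.715475: f = -0.003622, f' = -1.715976 → x_2 = 0.715475 - (-0.003622)/(-1.715976) = 0.713364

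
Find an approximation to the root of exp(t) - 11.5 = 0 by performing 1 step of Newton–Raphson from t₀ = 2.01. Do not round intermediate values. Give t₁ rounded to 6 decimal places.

Newton update: t ← t − f(t)/f'(t).
f'(t) = exp(t)
t_0 = 2.010000: f = -4.036683, f' = 7.463317 → t_1 = 2.010000 - (-4.036683)/(7.463317) = 2.550870

2.550870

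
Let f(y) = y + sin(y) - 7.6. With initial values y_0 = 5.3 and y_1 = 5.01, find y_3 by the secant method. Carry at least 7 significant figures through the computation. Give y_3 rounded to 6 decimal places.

7.023153

f(y_0) = -3.132267, f(y_1) = -3.546040
y_2 = 5.010000 - (-3.546040)·(5.010000 - 5.300000)/(-3.546040 - (-3.132267)) = 7.495308; f(y_2) = 0.831671
y_3 = 7.495308 - (0.831671)·(7.495308 - 5.010000)/(0.831671 - (-3.546040)) = 7.023153; f(y_3) = 0.097417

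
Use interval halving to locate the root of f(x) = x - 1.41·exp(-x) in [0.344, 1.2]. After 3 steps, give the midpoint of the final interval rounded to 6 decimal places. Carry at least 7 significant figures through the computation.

f(0.344000) = -0.655590, f(1.200000) = 0.775316 (opposite signs)
step 1: m = 0.772000, f(m) = 0.120456 > 0 → root in [0.344000, 0.772000]
step 2: m = 0.558000, f(m) = -0.249017 < 0 → root in [0.558000, 0.772000]
step 3: m = 0.665000, f(m) = -0.060126 < 0 → root in [0.665000, 0.772000]
Midpoint of [0.665000, 0.772000] = 0.718500

0.718500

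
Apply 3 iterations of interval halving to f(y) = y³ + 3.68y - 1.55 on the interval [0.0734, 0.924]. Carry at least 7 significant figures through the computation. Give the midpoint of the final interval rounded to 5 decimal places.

f(0.073400) = -1.279493, f(0.924000) = 2.639209 (opposite signs)
step 1: m = 0.498700, f(m) = 0.409244 > 0 → root in [0.073400, 0.498700]
step 2: m = 0.286050, f(m) = -0.473930 < 0 → root in [0.286050, 0.498700]
step 3: m = 0.392375, f(m) = -0.045651 < 0 → root in [0.392375, 0.498700]
Midpoint of [0.392375, 0.498700] = 0.445538

0.44554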